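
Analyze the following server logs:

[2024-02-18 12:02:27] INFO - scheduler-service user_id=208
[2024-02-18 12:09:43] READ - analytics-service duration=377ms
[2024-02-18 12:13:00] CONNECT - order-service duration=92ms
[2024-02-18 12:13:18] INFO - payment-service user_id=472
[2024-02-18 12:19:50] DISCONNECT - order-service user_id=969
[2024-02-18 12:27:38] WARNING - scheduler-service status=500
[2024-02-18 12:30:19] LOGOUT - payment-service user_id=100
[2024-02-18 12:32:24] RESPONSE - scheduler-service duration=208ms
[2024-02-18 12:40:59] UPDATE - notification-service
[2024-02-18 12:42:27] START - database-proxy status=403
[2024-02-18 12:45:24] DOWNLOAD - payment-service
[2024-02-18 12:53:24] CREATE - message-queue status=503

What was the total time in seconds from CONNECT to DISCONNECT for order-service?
410

To calculate state duration:

1. Find CONNECT event for order-service: 2024-02-18 12:13:00
2. Find DISCONNECT event for order-service: 2024-02-18 12:19:50
3. Calculate duration: 2024-02-18 12:19:50 - 2024-02-18 12:13:00 = 410 seconds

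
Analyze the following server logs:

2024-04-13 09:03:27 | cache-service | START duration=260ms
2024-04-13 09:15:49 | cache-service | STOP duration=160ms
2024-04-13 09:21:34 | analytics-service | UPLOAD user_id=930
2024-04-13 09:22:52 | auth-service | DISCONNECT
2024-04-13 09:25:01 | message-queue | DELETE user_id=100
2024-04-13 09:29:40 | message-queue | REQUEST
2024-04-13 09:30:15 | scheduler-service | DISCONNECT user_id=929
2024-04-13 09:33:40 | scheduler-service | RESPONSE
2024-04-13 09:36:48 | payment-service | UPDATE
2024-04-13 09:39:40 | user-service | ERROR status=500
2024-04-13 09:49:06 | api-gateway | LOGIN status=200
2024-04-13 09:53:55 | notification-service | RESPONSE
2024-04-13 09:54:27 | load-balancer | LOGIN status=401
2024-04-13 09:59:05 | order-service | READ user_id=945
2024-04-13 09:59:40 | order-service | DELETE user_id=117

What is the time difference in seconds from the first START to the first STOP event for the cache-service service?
742

To find the time between events:

1. Locate the first START event for cache-service: 2024-04-13 09:03:27
2. Locate the first STOP event for cache-service: 2024-04-13 09:15:49
3. Calculate the difference: 2024-04-13 09:15:49 - 2024-04-13 09:03:27 = 742 seconds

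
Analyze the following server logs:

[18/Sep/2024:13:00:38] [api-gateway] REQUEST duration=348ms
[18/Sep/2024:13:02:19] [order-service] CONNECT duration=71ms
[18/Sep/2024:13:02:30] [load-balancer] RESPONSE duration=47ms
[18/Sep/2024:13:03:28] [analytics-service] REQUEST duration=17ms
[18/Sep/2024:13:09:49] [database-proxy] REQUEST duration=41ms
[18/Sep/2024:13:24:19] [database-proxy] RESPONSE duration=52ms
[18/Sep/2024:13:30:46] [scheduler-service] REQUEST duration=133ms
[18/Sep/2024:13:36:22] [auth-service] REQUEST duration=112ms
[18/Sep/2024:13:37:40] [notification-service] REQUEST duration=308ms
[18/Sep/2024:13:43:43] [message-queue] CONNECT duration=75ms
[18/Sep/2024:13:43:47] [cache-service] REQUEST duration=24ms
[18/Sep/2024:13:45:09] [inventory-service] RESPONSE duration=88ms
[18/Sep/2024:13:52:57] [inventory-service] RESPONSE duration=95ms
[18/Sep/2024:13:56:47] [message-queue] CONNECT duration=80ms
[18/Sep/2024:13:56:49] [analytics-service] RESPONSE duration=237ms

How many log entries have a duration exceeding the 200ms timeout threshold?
3

To count timeouts:

1. Threshold: 200ms
2. Extract duration from each log entry
3. Count entries where duration > 200
4. Timeout count: 3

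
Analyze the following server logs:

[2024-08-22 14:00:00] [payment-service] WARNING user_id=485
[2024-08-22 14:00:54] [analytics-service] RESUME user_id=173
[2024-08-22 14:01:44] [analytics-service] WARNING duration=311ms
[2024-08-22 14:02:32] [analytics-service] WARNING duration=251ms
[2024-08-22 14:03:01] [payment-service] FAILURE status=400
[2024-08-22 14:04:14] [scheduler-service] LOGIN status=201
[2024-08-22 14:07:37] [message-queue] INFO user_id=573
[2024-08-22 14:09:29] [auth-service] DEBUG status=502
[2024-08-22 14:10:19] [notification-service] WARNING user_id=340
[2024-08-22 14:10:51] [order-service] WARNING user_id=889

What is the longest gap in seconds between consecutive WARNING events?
467

To find the longest gap:

1. Extract all WARNING events in chronological order
2. Calculate time differences between consecutive events
3. Find the maximum difference
4. Longest gap: 467 seconds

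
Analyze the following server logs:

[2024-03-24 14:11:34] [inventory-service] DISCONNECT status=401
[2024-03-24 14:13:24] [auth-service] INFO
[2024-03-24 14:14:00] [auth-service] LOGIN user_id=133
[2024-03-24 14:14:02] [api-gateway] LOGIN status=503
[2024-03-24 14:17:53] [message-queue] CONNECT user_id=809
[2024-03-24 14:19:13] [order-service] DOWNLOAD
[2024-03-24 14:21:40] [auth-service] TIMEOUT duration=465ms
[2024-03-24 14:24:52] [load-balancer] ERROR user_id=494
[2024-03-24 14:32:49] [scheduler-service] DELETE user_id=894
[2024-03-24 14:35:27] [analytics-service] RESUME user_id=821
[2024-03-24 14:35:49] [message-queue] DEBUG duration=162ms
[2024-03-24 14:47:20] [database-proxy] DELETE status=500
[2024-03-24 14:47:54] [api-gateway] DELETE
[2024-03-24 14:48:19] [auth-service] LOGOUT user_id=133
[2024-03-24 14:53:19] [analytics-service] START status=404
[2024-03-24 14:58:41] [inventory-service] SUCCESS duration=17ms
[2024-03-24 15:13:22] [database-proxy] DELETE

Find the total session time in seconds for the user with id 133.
2059

To calculate session duration:

1. Find LOGIN event for user_id=133: 2024-03-24 14:14:00
2. Find LOGOUT event for user_id=133: 2024-03-24 14:48:19
3. Session duration: 2024-03-24 14:48:19 - 2024-03-24 14:14:00 = 2059 seconds (34 minutes)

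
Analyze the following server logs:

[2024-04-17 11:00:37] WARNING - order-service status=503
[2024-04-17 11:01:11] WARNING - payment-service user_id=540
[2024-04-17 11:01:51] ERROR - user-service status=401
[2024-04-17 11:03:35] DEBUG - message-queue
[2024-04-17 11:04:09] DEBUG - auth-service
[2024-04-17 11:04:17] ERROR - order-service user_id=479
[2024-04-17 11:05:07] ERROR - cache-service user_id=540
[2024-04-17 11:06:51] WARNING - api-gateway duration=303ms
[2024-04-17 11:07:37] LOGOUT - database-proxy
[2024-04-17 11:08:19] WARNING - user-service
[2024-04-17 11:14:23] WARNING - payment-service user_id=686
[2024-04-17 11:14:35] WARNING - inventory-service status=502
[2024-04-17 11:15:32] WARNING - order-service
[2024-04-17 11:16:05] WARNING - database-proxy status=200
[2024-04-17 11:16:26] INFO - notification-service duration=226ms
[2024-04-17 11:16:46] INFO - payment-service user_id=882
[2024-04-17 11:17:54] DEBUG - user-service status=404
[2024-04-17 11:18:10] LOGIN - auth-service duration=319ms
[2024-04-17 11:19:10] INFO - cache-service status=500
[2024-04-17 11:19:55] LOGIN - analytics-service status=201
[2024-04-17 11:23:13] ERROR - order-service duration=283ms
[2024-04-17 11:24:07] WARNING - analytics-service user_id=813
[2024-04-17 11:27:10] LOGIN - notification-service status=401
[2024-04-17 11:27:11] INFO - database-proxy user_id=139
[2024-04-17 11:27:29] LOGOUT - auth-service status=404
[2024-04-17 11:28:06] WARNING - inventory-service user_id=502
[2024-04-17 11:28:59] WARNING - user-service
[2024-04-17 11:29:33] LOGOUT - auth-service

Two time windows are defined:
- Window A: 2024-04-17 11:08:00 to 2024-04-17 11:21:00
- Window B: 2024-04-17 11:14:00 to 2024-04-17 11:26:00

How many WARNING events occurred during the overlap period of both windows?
4

To find overlap events:

1. Window A: 2024-04-17 11:08:00 to 2024-04-17 11:21:00
2. Window B: 2024-04-17 11:14:00 to 2024-04-17 11:26:00
3. Overlap period: 2024-04-17 11:14:00 to 2024-04-17 11:21:00
4. Count WARNING events in overlap: 4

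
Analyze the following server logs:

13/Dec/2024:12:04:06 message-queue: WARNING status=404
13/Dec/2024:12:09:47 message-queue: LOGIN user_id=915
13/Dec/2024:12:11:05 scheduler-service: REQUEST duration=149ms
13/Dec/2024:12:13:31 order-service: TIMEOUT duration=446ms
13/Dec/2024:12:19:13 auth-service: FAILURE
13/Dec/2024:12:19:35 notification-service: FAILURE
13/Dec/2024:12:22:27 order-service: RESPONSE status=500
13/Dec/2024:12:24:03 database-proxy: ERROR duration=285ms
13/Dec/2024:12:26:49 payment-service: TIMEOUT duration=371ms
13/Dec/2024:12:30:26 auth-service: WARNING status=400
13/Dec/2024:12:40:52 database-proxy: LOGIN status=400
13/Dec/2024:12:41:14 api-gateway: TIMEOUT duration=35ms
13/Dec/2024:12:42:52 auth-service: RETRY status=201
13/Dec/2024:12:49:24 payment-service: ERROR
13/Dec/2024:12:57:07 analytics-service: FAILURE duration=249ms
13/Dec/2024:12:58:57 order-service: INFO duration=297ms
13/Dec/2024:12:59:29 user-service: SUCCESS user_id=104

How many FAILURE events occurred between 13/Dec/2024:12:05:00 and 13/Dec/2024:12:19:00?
0

To count events in the time window:

1. Window boundaries: 13/Dec/2024:12:05:00 to 13/Dec/2024:12:19:00
2. Filter for FAILURE events within this window
3. Count matching events: 0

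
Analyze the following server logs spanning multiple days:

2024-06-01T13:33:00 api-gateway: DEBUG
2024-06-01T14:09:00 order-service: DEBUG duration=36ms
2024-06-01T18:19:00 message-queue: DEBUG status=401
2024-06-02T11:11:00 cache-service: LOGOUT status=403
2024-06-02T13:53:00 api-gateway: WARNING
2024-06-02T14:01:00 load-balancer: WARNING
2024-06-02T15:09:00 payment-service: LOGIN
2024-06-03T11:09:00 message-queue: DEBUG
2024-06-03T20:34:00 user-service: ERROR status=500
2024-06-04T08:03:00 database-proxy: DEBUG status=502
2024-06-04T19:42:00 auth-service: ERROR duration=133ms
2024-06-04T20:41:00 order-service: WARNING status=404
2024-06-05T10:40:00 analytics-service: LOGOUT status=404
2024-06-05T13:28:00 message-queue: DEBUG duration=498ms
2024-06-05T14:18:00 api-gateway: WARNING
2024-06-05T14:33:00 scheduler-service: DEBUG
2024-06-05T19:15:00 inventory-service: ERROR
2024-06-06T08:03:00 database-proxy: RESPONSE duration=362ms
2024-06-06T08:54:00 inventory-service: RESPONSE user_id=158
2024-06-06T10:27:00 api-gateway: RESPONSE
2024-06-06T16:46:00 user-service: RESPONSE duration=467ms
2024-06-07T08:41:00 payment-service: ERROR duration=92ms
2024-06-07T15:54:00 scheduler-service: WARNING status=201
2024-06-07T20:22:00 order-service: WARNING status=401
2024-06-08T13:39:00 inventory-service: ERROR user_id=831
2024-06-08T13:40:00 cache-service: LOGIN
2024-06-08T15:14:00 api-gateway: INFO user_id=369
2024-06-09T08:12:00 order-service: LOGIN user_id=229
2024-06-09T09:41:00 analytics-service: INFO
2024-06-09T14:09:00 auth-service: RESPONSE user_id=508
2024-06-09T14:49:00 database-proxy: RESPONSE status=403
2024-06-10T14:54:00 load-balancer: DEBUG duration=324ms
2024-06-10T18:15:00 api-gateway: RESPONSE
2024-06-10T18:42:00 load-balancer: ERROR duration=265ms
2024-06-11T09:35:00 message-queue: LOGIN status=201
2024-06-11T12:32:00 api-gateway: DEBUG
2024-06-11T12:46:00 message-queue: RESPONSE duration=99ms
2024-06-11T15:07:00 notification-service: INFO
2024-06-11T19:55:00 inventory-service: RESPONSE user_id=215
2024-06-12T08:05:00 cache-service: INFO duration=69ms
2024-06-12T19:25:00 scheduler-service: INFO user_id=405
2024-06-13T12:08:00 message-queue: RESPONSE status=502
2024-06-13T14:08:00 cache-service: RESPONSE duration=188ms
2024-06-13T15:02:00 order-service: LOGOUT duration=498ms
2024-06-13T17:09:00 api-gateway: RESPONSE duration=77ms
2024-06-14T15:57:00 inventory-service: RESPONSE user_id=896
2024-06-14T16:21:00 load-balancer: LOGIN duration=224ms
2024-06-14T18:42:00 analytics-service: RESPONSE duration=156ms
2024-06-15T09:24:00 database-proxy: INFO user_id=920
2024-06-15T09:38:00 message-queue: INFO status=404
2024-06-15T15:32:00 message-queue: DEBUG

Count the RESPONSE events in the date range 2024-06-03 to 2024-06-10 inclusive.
7

To filter by date range:

1. Date range: 2024-06-03 through 2024-06-10, both dates inclusive
2. Filter for RESPONSE events whose date falls in this range
3. Count matching events: 7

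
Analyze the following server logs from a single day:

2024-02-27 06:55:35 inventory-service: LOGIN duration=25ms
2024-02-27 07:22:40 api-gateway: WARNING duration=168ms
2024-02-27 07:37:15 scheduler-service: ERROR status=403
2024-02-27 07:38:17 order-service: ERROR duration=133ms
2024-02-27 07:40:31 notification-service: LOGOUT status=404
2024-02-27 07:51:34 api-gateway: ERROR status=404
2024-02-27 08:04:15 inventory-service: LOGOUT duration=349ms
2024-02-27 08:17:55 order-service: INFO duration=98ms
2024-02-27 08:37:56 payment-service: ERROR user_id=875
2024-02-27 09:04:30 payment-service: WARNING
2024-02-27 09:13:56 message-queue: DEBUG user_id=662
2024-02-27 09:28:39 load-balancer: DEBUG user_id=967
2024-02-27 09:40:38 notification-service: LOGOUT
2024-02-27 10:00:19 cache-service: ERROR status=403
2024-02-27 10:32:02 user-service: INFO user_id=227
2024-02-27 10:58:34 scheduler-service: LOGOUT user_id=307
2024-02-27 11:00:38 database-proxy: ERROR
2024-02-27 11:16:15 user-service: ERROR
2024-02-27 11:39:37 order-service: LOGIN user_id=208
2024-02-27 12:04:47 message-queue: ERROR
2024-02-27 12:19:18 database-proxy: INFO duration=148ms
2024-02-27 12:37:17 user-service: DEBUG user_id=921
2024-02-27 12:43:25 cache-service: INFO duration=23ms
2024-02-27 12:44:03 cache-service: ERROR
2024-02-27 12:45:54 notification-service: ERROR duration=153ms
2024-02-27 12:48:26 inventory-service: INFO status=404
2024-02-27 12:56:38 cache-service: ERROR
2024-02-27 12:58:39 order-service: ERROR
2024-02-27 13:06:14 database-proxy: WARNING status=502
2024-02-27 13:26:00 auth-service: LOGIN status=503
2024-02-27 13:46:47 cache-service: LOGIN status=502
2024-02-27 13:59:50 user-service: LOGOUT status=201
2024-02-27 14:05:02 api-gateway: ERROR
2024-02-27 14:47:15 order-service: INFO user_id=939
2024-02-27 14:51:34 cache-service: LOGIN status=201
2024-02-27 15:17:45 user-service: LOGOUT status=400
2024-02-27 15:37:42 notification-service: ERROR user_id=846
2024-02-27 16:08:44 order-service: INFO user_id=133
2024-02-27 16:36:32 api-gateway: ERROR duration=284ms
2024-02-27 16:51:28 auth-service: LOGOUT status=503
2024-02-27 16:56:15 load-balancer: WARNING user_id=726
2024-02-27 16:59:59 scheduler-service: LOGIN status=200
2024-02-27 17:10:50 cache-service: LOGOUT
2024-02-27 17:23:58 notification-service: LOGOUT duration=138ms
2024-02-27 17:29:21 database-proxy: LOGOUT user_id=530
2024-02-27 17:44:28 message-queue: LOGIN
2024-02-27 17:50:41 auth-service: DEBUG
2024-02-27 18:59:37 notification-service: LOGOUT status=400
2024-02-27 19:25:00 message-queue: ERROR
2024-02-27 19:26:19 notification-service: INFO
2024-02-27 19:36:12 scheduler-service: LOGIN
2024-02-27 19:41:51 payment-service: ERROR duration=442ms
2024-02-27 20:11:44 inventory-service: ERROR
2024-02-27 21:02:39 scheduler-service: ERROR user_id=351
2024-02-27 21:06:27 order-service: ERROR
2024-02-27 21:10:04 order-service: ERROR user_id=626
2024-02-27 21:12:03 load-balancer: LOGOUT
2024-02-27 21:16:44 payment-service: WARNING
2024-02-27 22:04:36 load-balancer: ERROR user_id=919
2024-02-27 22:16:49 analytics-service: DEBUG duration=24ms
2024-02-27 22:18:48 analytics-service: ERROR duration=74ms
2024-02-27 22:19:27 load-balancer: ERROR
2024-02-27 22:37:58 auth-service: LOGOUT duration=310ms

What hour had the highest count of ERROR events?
12

To find the peak hour:

1. Group all ERROR events by hour
2. Count events in each hour
3. Find hour with maximum count
4. Peak hour: 12 (with 5 events)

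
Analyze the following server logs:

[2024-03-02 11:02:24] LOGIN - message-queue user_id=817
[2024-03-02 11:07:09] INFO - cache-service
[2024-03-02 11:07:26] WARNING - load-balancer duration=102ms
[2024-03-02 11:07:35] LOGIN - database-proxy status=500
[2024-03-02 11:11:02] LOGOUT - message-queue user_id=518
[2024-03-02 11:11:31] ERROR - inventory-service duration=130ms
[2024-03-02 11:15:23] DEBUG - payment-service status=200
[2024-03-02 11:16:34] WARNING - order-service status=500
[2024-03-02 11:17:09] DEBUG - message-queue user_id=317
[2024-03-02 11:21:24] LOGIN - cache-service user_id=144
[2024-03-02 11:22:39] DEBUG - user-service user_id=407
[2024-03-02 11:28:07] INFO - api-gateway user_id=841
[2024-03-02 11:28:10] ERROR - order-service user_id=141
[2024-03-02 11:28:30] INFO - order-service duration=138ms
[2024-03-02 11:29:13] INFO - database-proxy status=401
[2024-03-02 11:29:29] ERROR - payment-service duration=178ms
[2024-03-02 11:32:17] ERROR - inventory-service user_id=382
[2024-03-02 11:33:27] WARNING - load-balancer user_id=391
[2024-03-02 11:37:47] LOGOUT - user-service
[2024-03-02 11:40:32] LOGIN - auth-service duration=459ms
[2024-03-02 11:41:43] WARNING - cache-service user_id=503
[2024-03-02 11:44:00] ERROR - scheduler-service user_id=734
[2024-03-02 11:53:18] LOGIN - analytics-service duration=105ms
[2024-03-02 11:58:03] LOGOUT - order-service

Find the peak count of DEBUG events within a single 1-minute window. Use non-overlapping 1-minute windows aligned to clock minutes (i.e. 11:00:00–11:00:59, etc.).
1

To find the burst window:

1. Divide the log period into non-overlapping 1-minute windows starting at 11:00
2. Count DEBUG events in each window
3. Find the window with maximum count
4. Maximum events in a window: 1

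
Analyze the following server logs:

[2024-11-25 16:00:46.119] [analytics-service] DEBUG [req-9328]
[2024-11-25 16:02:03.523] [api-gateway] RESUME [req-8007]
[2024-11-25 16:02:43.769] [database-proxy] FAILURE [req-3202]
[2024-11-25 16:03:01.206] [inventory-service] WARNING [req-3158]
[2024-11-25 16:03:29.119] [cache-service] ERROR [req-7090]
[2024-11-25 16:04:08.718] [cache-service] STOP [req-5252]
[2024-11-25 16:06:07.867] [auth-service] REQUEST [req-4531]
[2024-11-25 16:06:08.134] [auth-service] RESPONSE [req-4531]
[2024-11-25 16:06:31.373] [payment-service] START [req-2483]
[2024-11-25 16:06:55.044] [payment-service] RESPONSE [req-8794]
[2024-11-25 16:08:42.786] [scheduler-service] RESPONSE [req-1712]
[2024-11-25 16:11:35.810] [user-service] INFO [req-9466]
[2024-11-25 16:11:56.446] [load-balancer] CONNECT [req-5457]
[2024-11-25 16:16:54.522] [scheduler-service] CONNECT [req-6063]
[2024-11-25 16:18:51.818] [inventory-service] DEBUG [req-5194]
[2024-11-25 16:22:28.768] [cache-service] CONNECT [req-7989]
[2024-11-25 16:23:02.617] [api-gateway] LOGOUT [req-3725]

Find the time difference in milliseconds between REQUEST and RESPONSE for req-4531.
267

To calculate latency:

1. Find REQUEST with id req-4531: 2024-11-25 16:06:07.867
2. Find RESPONSE with id req-4531: 2024-11-25 16:06:08.134
3. Latency: 2024-11-25 16:06:08.134 - 2024-11-25 16:06:07.867 = 267ms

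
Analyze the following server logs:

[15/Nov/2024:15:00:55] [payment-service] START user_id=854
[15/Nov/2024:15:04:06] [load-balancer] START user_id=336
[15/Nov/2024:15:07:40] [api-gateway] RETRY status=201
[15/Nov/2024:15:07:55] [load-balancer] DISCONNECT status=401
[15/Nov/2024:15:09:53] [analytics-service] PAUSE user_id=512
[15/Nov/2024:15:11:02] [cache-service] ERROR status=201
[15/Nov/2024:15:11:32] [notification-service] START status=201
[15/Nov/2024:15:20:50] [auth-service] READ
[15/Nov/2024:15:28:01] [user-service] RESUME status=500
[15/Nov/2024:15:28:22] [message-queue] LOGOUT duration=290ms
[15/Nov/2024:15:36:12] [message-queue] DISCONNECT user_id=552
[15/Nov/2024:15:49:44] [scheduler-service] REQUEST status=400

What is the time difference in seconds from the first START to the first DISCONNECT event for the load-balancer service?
229

To find the time between events:

1. Locate the first START event for load-balancer: 15/Nov/2024:15:04:06
2. Locate the first DISCONNECT event for load-balancer: 15/Nov/2024:15:07:55
3. Calculate the difference: 15/Nov/2024:15:07:55 - 15/Nov/2024:15:04:06 = 229 seconds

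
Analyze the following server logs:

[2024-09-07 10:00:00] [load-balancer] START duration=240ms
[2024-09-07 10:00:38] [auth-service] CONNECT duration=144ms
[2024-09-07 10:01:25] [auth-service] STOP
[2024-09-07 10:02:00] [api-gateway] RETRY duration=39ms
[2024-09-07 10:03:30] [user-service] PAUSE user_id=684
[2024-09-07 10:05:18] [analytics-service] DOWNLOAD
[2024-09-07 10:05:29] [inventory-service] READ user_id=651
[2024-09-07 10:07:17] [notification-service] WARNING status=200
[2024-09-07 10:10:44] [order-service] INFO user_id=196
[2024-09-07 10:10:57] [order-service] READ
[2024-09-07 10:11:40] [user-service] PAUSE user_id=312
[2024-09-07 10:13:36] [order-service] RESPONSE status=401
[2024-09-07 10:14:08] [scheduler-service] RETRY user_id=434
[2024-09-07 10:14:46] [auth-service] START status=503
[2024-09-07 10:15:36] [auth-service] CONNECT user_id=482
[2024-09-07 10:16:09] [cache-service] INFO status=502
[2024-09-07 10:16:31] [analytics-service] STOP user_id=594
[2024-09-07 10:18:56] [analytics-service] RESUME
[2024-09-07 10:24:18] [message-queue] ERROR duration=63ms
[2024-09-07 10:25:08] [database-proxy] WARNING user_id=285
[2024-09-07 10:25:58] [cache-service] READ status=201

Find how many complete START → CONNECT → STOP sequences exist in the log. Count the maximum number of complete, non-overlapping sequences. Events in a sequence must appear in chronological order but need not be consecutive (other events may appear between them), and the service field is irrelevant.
2

To count sequences:

1. Look for pattern: START → CONNECT → STOP
2. Greedily scan the log in chronological order, matching each sequence element in turn (ignoring service)
3. Each time the full pattern completes, increment the count and restart matching from the next event
4. Complete non-overlapping sequences found: 2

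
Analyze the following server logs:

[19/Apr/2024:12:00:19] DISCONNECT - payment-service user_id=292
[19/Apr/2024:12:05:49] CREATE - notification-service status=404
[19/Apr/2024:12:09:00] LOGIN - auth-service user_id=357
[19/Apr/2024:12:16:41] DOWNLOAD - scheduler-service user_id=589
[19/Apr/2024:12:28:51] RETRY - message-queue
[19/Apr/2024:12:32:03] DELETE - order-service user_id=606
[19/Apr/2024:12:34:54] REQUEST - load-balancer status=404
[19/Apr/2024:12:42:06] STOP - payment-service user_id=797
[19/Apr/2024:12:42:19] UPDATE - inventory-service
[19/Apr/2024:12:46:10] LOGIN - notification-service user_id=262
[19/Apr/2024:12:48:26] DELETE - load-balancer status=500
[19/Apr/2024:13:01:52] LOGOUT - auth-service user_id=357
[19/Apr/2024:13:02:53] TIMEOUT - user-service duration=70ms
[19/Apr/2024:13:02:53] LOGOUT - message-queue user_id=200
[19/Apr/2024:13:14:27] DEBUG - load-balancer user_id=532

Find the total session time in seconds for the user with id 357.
3172

To calculate session duration:

1. Find LOGIN event for user_id=357: 19/Apr/2024:12:09:00
2. Find LOGOUT event for user_id=357: 19/Apr/2024:13:01:52
3. Session duration: 19/Apr/2024:13:01:52 - 19/Apr/2024:12:09:00 = 3172 seconds (52 minutes)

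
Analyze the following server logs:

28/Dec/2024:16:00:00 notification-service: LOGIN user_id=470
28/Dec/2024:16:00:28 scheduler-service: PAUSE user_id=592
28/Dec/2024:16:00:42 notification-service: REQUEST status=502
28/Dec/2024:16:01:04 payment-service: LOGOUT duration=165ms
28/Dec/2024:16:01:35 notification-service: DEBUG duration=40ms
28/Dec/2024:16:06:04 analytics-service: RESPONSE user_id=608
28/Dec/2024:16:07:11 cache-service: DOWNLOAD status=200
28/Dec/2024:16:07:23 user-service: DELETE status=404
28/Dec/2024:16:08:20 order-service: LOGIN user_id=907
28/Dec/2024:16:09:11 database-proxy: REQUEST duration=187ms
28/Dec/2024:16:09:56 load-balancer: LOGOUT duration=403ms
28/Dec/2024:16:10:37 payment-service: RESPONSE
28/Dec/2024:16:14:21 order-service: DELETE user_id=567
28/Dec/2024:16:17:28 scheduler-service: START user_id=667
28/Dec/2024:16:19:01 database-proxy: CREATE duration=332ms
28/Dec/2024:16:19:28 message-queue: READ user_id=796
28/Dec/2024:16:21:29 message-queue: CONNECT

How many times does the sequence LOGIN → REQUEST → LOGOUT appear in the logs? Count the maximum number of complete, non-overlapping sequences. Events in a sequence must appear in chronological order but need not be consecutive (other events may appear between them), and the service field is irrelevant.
2

To count sequences:

1. Look for pattern: LOGIN → REQUEST → LOGOUT
2. Greedily scan the log in chronological order, matching each sequence element in turn (ignoring service)
3. Each time the full pattern completes, increment the count and restart matching from the next event
4. Complete non-overlapping sequences found: 2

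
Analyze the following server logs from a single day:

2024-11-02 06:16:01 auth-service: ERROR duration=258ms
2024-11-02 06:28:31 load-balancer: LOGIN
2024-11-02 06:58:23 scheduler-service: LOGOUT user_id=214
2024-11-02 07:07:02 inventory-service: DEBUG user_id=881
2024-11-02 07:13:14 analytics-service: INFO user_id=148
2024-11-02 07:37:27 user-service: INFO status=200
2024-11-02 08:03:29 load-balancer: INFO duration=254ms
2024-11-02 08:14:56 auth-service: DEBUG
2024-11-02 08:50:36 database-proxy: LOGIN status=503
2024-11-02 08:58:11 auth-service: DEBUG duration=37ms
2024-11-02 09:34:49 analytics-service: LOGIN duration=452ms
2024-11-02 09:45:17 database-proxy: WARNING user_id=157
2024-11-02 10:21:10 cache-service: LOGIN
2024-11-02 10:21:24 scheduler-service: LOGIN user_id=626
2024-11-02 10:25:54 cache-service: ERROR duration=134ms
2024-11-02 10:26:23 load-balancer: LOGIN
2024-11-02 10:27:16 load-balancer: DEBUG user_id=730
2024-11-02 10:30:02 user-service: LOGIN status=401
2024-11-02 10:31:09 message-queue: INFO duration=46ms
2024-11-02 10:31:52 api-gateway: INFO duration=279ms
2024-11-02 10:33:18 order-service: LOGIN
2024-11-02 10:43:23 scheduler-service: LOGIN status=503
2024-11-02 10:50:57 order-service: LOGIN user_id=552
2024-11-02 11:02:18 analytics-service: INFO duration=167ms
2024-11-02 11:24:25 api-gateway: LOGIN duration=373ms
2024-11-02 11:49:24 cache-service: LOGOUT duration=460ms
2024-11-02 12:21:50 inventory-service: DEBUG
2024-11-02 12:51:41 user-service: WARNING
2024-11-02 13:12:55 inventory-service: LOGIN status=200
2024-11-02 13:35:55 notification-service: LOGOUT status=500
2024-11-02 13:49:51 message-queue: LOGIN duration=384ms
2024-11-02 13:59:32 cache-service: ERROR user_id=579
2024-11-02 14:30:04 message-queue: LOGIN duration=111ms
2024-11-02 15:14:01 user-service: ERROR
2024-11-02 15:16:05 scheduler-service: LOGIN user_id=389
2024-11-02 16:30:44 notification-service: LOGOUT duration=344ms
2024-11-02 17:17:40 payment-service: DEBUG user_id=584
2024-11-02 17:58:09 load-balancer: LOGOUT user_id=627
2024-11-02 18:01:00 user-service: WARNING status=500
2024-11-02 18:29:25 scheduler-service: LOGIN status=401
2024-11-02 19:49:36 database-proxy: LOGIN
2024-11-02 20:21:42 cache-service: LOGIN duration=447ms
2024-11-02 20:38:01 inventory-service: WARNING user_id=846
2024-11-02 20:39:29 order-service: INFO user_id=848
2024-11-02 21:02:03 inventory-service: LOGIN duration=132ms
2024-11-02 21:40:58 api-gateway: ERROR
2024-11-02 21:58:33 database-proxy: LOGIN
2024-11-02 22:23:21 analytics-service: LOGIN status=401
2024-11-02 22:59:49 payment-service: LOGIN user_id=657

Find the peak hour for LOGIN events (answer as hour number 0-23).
10

To find the peak hour:

1. Group all LOGIN events by hour
2. Count events in each hour
3. Find hour with maximum count
4. Peak hour: 10 (with 7 events)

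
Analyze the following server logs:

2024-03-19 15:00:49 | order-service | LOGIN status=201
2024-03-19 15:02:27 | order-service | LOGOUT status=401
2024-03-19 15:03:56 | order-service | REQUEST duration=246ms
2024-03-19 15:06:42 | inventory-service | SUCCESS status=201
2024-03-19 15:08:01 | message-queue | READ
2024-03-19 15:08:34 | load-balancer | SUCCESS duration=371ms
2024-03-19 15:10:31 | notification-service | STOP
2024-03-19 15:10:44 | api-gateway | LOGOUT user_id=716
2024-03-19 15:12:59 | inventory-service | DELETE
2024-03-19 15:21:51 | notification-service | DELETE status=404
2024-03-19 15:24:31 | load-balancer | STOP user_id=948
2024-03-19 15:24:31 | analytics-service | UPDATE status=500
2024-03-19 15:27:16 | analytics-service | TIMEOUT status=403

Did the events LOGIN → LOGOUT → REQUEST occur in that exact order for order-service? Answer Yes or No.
Yes

To verify sequence order:

1. Find all events in sequence LOGIN → LOGOUT → REQUEST for order-service
2. Extract their timestamps
3. Check if timestamps are in ascending order
4. Result: Yes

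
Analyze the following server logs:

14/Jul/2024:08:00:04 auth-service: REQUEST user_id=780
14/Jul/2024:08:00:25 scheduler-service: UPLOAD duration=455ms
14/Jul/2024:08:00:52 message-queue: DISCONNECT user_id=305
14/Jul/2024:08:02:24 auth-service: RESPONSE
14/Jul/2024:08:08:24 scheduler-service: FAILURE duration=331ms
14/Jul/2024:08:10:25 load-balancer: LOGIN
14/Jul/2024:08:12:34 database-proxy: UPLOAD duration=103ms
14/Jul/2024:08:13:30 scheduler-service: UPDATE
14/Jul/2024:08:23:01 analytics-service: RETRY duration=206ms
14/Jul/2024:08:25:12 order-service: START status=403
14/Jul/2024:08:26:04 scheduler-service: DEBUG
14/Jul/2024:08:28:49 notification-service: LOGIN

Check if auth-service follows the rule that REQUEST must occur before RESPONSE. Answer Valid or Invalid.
Valid

To validate ordering:

1. Required order: REQUEST → RESPONSE
2. Rule: REQUEST must occur before RESPONSE
3. Check actual order of events for auth-service
4. Result: Valid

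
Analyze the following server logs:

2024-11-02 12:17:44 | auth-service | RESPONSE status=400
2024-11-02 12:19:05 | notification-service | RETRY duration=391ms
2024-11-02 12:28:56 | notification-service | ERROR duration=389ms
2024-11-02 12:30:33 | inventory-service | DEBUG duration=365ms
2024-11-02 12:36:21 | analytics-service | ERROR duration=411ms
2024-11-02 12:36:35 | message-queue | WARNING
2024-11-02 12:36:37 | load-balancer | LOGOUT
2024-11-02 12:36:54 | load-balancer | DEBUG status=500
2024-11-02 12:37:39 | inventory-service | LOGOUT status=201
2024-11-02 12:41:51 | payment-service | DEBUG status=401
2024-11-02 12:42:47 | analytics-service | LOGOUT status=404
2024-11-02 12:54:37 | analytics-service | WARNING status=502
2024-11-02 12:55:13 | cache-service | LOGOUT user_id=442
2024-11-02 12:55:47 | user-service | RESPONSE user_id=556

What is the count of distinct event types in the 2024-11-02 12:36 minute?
4

To count unique event types:

1. Filter events in the minute starting at 2024-11-02 12:36
2. Extract event types from matching entries
3. Count unique types: 4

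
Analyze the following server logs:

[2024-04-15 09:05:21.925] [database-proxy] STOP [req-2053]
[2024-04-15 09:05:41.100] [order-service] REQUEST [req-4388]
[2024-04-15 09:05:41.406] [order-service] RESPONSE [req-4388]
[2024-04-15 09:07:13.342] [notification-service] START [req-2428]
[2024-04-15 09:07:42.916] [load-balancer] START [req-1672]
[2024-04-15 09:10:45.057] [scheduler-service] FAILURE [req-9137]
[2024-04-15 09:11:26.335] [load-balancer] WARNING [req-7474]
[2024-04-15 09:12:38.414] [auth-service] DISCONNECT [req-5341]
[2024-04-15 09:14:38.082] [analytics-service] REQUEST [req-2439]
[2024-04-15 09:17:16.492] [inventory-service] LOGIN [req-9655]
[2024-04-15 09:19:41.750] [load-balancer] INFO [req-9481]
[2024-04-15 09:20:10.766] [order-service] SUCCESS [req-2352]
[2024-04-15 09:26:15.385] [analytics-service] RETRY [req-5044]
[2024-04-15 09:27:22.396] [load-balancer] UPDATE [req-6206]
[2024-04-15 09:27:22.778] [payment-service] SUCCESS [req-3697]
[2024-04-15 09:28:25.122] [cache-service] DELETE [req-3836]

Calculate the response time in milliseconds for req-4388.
306

To calculate latency:

1. Find REQUEST with id req-4388: 2024-04-15 09:05:41.100
2. Find RESPONSE with id req-4388: 2024-04-15 09:05:41.406
3. Latency: 2024-04-15 09:05:41.406 - 2024-04-15 09:05:41.100 = 306ms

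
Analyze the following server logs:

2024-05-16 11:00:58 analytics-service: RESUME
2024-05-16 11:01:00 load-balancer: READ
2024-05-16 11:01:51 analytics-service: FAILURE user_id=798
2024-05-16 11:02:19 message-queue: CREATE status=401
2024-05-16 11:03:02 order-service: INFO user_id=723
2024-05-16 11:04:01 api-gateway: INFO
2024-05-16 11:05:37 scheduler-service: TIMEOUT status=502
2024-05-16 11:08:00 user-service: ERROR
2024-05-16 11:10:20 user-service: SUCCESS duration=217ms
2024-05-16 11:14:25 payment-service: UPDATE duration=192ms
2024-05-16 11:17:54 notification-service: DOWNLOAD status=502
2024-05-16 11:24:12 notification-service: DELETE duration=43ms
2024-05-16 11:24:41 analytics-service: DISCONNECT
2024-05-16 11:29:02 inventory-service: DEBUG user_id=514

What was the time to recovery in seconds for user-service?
140

To calculate recovery time:

1. Find ERROR event for user-service: 2024-05-16 11:08:00
2. Find next SUCCESS event for user-service: 2024-05-16 11:10:20
3. Recovery time: 2024-05-16 11:10:20 - 2024-05-16 11:08:00 = 140 seconds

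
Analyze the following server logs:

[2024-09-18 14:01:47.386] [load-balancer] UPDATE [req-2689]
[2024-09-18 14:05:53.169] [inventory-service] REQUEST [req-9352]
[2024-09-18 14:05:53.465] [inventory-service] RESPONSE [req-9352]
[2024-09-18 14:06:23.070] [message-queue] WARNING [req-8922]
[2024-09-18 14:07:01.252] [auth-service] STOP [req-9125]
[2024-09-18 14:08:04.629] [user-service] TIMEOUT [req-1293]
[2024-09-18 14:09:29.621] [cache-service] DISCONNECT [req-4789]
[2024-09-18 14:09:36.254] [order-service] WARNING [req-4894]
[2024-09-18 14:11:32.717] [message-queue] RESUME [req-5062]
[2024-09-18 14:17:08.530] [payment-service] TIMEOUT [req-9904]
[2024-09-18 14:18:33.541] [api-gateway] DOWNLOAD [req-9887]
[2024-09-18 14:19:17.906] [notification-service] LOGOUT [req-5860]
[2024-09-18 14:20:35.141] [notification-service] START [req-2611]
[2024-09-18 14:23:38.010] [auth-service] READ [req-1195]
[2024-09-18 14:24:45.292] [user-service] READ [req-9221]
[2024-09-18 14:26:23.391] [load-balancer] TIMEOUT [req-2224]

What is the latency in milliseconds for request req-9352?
296

To calculate latency:

1. Find REQUEST with id req-9352: 2024-09-18 14:05:53.169
2. Find RESPONSE with id req-9352: 2024-09-18 14:05:53.465
3. Latency: 2024-09-18 14:05:53.465 - 2024-09-18 14:05:53.169 = 296ms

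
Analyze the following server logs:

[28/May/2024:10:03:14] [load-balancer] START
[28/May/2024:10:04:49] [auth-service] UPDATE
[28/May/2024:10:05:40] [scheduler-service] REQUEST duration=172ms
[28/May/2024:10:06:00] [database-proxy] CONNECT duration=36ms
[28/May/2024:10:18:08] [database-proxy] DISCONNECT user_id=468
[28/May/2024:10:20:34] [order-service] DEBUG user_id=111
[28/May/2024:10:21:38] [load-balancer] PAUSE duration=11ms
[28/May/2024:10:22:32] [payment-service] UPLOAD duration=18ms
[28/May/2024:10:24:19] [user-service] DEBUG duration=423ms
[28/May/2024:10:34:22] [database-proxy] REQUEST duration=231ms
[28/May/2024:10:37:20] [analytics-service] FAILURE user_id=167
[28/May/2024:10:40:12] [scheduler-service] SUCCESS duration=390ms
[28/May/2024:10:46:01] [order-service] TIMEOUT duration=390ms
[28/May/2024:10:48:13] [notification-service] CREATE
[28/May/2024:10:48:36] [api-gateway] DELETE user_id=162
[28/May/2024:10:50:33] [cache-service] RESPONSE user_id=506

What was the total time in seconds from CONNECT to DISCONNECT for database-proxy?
728

To calculate state duration:

1. Find CONNECT event for database-proxy: 28/May/2024:10:06:00
2. Find DISCONNECT event for database-proxy: 28/May/2024:10:18:08
3. Calculate duration: 28/May/2024:10:18:08 - 28/May/2024:10:06:00 = 728 seconds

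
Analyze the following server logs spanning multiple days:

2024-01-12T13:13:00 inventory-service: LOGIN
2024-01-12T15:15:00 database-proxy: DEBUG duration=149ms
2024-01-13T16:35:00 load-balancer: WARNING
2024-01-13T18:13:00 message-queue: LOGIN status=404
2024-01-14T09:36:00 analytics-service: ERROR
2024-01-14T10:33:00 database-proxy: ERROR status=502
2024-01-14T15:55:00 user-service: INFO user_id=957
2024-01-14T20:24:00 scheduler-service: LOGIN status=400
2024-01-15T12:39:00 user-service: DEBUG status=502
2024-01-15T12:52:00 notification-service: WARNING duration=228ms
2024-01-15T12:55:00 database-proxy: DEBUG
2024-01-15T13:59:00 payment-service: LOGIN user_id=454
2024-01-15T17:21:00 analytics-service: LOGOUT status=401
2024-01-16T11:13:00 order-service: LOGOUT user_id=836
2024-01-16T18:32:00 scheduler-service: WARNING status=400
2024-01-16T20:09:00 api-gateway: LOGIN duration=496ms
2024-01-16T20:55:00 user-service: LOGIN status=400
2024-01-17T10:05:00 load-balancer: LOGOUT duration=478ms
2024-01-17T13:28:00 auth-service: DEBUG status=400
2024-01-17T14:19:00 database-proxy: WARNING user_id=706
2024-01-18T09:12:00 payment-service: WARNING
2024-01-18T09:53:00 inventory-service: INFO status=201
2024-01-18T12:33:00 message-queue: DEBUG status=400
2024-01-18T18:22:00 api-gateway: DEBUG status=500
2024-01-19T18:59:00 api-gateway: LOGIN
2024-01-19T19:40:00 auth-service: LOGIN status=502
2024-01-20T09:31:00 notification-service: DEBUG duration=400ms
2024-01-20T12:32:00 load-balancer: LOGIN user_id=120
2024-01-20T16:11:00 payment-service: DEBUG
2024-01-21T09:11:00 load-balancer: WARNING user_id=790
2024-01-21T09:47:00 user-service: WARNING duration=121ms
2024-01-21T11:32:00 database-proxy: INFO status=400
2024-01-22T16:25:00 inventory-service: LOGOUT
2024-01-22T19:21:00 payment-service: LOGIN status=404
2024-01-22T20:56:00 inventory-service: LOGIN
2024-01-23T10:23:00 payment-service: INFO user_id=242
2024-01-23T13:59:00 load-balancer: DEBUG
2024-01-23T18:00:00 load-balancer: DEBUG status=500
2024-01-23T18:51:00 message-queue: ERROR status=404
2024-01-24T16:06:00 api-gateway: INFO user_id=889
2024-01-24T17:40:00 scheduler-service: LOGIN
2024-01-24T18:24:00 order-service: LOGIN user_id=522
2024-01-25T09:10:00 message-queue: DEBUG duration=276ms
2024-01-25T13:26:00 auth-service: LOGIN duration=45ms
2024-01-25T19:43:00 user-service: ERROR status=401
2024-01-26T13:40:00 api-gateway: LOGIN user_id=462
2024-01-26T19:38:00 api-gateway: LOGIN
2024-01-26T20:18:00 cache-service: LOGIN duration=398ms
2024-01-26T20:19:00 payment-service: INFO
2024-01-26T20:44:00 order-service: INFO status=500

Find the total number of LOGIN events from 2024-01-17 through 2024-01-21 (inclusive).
3

To filter by date range:

1. Date range: 2024-01-17 through 2024-01-21, both dates inclusive
2. Filter for LOGIN events whose date falls in this range
3. Count matching events: 3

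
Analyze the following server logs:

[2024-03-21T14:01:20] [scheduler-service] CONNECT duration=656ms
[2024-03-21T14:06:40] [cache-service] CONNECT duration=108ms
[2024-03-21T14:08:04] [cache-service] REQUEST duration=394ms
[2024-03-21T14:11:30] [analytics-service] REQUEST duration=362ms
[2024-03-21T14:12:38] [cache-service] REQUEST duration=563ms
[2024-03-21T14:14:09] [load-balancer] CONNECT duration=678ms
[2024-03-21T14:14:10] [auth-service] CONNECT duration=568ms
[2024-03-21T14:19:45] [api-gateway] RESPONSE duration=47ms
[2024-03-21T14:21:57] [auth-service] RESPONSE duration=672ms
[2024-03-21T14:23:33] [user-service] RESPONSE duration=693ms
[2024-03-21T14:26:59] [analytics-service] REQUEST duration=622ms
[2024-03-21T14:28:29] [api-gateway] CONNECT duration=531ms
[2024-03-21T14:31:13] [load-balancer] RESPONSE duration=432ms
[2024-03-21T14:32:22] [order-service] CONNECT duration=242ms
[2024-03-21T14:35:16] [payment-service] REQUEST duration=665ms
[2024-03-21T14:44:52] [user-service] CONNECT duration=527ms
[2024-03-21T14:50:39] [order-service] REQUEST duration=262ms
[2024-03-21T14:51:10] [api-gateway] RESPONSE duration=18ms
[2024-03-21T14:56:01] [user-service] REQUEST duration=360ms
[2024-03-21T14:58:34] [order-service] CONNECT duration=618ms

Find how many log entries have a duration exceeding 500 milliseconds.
11

To count timeouts:

1. Threshold: 500ms
2. Extract duration from each log entry
3. Count entries where duration > 500
4. Timeout count: 11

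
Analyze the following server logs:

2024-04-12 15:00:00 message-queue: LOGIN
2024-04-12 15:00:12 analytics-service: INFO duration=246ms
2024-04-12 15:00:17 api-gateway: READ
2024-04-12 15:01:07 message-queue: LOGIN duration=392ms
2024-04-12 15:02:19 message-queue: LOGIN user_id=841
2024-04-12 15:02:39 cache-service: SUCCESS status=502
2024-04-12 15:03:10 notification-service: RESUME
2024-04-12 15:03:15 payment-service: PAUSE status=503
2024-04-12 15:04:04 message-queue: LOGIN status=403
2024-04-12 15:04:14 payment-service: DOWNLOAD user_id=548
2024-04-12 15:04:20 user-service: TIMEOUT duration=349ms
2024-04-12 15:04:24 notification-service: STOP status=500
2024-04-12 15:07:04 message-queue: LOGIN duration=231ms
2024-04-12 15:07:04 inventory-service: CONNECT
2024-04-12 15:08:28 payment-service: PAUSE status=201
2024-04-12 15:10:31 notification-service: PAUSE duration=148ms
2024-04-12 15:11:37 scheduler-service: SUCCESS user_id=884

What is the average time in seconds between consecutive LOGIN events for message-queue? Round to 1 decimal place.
106.0

To calculate average interval:

1. Find all LOGIN events for message-queue in order
2. Calculate time gaps between consecutive events
3. Compute mean of gaps: 424 / 4 = 106.0 seconds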